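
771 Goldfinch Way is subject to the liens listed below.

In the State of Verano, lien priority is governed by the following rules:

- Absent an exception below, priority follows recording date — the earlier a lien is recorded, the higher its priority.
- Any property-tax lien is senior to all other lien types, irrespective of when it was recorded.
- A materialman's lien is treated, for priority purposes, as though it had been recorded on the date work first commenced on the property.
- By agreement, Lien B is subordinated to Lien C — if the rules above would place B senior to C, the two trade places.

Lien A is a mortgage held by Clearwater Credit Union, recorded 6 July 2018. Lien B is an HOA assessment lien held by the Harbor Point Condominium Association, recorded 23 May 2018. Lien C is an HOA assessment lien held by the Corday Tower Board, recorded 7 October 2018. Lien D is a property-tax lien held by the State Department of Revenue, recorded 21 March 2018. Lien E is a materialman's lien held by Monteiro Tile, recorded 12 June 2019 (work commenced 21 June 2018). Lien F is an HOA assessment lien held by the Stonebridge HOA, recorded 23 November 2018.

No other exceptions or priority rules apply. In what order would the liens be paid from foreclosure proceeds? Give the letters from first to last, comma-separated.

Effective dates after the stated exceptions: E's effective date is 21 June 2018, when work began.
D is a property-tax lien, so it outranks all other liens regardless of date.
Among the remaining liens, by effective date: B (23 May 2018), E (21 June 2018), A (6 July 2018), C (7 October 2018), F (23 November 2018).
B is senior to C before the subordination, so the two trade places.

D, C, E, A, B, F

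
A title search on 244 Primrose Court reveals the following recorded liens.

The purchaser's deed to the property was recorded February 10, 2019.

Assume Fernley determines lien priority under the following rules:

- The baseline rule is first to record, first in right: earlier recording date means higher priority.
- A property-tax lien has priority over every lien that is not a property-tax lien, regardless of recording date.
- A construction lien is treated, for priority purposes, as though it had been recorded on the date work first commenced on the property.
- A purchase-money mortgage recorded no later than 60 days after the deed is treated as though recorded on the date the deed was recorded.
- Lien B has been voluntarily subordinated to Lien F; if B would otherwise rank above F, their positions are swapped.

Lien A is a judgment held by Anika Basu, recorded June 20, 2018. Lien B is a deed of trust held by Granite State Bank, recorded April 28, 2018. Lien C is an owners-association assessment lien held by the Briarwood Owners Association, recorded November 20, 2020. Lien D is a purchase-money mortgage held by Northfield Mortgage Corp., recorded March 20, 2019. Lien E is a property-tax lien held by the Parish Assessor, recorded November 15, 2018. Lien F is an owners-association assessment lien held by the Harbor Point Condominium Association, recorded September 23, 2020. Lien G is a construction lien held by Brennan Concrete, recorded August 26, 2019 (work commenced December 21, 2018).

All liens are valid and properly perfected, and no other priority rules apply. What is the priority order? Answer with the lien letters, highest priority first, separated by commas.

Adjusting effective dates: D was recorded within the 60-day window, so its effective date is the deed date February 10, 2019; G relates back to December 21, 2018 (work commenced).
E is a property-tax lien, so it outranks all other liens regardless of date.
Remaining liens by effective date: B (April 28, 2018), A (June 20, 2018), G (December 21, 2018), D (February 10, 2019), F (September 23, 2020), C (November 20, 2020).
Because B would otherwise rank above F, the subordination swaps them.

E, F, A, G, D, B, C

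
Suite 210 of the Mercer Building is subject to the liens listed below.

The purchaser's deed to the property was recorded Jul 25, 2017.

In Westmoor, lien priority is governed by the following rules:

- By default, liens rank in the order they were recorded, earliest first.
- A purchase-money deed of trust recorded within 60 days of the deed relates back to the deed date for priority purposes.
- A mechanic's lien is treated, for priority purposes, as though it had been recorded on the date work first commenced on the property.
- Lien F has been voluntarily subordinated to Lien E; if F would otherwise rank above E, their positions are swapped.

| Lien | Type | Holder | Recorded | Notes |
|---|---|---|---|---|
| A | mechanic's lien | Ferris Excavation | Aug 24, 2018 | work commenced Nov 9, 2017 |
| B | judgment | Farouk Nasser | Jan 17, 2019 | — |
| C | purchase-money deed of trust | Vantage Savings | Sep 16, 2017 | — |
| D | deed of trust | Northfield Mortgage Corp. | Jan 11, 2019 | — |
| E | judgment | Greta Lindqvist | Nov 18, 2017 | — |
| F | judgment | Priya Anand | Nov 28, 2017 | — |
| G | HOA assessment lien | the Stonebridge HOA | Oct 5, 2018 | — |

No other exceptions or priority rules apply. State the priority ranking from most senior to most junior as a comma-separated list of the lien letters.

Effective dates: A relates back to Nov 9, 2017 (work commenced); C relates back to the deed date Jul 25, 2017.
Sorted by effective date: C (Jul 25, 2017), A (Nov 9, 2017), E (Nov 18, 2017), F (Nov 28, 2017), G (Oct 5, 2018), D (Jan 11, 2019), B (Jan 17, 2019).
F already ranks below E; the subordination has no effect.

C, A, E, F, G, D, B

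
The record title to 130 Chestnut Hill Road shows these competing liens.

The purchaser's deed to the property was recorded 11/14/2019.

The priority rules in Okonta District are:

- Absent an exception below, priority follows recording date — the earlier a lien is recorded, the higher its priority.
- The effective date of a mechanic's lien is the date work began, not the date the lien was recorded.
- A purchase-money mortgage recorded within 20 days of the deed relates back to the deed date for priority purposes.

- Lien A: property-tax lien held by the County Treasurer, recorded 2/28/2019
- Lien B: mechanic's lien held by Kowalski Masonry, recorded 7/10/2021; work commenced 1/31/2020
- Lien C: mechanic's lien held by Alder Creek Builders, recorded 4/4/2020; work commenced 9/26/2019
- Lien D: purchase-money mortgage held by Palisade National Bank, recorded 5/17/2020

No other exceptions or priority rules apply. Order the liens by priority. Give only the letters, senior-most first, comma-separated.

First, effective dates: B is treated as recorded 1/31/2020, the work-commencement date; C relates back to 9/26/2019 (work commenced); D missed the 20-day window (185 days after the deed), so its recording date stands.
By effective date, earliest first: A (2/28/2019), C (9/26/2019), B (1/31/2020), D (5/17/2020).

A, C, B, D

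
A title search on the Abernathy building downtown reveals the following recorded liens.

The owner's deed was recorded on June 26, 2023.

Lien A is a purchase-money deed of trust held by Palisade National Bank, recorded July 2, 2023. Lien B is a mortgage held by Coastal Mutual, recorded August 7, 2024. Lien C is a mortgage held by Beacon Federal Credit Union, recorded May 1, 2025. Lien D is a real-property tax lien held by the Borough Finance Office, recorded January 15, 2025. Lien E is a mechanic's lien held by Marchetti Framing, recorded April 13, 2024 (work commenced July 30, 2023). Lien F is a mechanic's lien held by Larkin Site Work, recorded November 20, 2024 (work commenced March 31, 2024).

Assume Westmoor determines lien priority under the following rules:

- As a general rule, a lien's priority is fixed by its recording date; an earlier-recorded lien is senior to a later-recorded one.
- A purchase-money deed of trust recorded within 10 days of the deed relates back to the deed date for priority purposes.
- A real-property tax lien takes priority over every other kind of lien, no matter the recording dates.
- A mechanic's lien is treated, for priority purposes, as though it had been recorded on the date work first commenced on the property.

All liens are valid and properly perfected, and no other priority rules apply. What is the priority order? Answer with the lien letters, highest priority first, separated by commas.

D, A, E, F, B, C

Adjusting effective dates: A relates back to the deed date June 26, 2023; E is treated as recorded July 30, 2023, the work-commencement date; F relates back to March 31, 2024 (work commenced).
D is a real-property tax lien and takes priority over every other lien.
The other liens, earliest effective date first: A (June 26, 2023), E (July 30, 2023), F (March 31, 2024), B (August 7, 2024), C (May 1, 2025).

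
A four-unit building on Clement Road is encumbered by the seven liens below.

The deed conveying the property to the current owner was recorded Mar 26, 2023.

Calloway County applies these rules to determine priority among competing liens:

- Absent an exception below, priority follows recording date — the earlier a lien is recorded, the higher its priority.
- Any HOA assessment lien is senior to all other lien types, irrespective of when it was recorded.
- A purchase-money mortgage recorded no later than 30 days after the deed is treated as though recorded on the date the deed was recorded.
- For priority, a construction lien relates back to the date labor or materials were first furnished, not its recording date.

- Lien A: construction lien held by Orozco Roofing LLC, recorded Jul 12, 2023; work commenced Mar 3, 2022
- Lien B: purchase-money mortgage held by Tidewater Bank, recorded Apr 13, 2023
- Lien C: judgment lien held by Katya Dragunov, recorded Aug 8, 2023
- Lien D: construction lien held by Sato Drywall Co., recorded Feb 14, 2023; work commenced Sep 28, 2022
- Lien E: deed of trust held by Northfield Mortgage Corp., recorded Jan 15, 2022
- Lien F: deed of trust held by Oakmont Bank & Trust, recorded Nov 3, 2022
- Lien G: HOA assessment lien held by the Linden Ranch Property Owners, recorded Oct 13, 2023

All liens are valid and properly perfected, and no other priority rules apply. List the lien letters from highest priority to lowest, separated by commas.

First, effective dates: A relates back to Mar 3, 2022 (work commenced); B relates back to the deed date Mar 26, 2023; D's effective date is Sep 28, 2022, when work began.
As an HOA assessment lien, G is senior to every other lien.
Ordering the rest by effective date: E (Jan 15, 2022), A (Mar 3, 2022), D (Sep 28, 2022), F (Nov 3, 2022), B (Mar 26, 2023), C (Aug 8, 2023).

G, E, A, D, F, B, C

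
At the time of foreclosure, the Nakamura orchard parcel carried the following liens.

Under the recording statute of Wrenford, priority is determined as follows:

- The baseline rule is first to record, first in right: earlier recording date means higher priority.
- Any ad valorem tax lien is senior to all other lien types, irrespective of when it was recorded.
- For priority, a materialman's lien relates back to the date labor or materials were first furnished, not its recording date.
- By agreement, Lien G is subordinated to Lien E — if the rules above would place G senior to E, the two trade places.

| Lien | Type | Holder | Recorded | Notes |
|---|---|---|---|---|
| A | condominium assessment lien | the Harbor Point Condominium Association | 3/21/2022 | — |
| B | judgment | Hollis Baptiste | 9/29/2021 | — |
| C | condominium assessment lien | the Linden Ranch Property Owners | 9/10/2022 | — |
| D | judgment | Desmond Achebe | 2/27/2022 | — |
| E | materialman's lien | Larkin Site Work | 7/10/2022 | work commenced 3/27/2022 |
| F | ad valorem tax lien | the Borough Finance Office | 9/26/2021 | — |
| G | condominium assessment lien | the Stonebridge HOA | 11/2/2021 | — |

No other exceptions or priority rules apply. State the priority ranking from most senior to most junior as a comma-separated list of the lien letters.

F, B, E, D, A, G, C

Adjusting effective dates: E is treated as recorded 3/27/2022, the work-commencement date.
F is an ad valorem tax lien, so it outranks all other liens regardless of date.
Remaining liens by effective date: B (9/29/2021), G (11/2/2021), D (2/27/2022), A (3/21/2022), E (3/27/2022), C (9/10/2022).
The subordination applies — G was senior to E — so G and E swap.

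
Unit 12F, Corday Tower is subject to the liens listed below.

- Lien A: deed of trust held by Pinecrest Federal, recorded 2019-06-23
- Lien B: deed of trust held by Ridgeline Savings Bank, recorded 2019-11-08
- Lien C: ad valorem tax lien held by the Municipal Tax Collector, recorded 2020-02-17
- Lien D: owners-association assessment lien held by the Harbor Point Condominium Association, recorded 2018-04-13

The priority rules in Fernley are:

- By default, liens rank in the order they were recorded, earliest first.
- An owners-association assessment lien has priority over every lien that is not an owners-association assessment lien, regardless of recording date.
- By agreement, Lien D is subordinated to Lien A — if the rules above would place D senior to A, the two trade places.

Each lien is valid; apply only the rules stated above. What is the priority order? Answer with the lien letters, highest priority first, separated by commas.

D is an owners-association assessment lien and takes priority over every other lien.
Remaining liens by effective date: A (2019-06-23), B (2019-11-08), C (2020-02-17).
Because D would otherwise rank above A, the subordination swaps them.

A, D, B, C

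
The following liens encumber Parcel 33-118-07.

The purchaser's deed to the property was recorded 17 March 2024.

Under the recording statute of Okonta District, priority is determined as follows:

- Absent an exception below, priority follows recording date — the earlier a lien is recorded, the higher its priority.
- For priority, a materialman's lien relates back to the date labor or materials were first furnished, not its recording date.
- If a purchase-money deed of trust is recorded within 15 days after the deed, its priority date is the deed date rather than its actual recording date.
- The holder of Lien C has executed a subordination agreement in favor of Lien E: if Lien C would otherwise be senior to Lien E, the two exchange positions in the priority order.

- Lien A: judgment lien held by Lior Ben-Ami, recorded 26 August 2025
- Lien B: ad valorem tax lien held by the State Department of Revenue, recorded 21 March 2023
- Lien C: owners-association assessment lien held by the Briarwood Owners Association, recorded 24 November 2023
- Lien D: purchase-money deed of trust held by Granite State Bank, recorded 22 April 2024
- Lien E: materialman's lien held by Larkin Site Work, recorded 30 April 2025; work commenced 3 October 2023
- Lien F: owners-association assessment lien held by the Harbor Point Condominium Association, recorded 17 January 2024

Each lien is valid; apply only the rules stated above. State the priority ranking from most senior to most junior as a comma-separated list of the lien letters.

Effective dates: D was recorded 36 days after the deed — beyond 15 days — so no relation-back applies; E is treated as recorded 3 October 2023, the work-commencement date.
By effective date, earliest first: B (21 March 2023), E (3 October 2023), C (24 November 2023), F (17 January 2024), D (22 April 2024), A (26 August 2025).
C is already junior to E, so the subordination agreement changes nothing.

B, E, C, F, D, A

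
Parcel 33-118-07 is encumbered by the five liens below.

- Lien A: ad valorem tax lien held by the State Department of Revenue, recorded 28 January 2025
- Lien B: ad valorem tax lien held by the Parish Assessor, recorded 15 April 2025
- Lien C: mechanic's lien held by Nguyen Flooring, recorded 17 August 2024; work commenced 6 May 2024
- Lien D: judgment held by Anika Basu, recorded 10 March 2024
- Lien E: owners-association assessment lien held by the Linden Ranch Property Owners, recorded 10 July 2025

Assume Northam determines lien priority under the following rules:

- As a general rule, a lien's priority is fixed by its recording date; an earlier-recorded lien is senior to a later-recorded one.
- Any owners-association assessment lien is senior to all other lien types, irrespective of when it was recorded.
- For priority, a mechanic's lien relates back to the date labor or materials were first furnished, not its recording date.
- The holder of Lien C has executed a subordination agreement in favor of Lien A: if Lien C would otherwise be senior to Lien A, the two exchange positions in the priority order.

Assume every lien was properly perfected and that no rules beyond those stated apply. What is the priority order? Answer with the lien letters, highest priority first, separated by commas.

E, D, A, C, B

First, effective dates: C relates back to 6 May 2024 (work commenced).
As an owners-association assessment lien, E is senior to every other lien.
Ordering the rest by effective date: D (10 March 2024), C (6 May 2024), A (28 January 2025), B (15 April 2025).
The subordination applies — C was senior to A — so C and A swap.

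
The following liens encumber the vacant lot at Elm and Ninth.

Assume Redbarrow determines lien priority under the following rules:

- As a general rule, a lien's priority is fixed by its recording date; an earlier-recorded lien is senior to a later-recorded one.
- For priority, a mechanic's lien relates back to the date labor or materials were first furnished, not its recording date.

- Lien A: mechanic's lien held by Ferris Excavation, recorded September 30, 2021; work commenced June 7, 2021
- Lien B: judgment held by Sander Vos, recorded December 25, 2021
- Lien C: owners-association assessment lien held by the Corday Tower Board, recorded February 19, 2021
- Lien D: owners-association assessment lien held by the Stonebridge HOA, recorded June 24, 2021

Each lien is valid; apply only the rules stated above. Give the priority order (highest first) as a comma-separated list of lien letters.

First, effective dates: A is treated as recorded June 7, 2021, the work-commencement date.
By effective date, earliest first: C (February 19, 2021), A (June 7, 2021), D (June 24, 2021), B (December 25, 2021).

C, A, D, B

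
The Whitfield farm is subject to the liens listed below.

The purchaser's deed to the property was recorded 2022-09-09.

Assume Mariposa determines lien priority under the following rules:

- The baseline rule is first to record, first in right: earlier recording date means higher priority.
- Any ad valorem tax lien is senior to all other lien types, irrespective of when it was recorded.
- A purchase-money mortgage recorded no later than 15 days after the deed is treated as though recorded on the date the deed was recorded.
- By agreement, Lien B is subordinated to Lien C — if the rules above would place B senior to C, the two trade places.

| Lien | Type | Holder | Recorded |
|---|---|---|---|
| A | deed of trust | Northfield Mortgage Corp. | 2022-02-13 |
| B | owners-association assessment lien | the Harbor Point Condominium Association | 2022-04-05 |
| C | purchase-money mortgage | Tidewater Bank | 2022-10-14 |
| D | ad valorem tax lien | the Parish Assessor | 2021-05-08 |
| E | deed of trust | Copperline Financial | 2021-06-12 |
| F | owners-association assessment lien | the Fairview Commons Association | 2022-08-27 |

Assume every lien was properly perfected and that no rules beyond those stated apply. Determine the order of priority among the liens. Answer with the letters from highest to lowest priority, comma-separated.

Effective dates: C was recorded 35 days after the deed — beyond 15 days — so no relation-back applies.
D is an ad valorem tax lien and takes priority over every other lien.
Among the remaining liens, by effective date: E (2021-06-12), A (2022-02-13), B (2022-04-05), F (2022-08-27), C (2022-10-14).
B would otherwise be senior to C, so under the subordination agreement B and C exchange positions.

D, E, A, C, F, B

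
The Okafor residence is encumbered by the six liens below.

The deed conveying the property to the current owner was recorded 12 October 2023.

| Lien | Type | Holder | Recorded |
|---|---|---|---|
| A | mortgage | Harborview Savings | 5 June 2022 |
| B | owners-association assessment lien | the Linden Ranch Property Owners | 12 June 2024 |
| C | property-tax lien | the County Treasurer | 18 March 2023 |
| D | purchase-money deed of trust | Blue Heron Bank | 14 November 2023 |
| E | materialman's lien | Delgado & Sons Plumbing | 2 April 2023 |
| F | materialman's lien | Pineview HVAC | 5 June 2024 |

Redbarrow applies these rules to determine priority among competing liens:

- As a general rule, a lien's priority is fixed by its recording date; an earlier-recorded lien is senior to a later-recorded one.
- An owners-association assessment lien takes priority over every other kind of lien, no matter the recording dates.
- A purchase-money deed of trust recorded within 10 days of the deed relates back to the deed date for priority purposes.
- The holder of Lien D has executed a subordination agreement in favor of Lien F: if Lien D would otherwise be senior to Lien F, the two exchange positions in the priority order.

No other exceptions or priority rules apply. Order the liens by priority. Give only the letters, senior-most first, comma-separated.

First, effective dates: D was recorded 33 days after the deed, outside the 10-day window, so it keeps its recording date.
As an owners-association assessment lien, B is senior to every other lien.
Ordering the rest by effective date: A (5 June 2022), C (18 March 2023), E (2 April 2023), D (14 November 2023), F (5 June 2024).
D would otherwise be senior to F, so under the subordination agreement D and F exchange positions.

B, A, C, E, F, D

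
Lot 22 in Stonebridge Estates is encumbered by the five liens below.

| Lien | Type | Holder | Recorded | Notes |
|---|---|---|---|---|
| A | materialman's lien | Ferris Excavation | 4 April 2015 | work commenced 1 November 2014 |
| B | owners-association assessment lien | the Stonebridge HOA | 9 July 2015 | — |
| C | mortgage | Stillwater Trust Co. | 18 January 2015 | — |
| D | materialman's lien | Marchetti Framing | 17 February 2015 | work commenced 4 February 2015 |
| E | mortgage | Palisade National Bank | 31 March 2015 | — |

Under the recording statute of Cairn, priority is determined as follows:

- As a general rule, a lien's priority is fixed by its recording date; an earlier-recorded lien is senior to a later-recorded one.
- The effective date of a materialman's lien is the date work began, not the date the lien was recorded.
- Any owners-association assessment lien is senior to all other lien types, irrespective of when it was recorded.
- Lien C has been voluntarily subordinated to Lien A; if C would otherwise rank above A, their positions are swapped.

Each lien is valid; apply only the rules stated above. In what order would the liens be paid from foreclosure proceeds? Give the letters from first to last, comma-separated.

B, A, C, D, E

First, effective dates: A relates back to 1 November 2014 (work commenced); D is treated as recorded 4 February 2015, the work-commencement date.
As an owners-association assessment lien, B is senior to every other lien.
Remaining liens by effective date: A (1 November 2014), C (18 January 2015), D (4 February 2015), E (31 March 2015).
Since C is not senior to A, the subordination leaves the order unchanged.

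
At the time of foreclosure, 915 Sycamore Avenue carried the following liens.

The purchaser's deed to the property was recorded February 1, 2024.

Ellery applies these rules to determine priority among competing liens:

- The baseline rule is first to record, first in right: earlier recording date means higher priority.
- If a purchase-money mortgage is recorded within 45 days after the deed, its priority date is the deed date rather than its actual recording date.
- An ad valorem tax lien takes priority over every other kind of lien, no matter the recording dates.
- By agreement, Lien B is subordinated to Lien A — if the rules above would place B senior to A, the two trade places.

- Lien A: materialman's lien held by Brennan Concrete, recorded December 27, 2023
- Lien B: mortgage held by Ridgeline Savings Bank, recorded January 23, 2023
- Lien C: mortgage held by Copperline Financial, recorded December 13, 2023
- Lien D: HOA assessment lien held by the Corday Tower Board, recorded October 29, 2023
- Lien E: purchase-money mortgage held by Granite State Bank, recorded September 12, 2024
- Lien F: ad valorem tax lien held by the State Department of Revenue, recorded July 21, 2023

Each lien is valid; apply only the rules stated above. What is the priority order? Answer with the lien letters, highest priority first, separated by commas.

F, A, D, C, B, E

Adjusting effective dates: E missed the 45-day window (224 days after the deed), so its recording date stands.
F, as an ad valorem tax lien, has superpriority and ranks first.
Among the remaining liens, by effective date: B (January 23, 2023), D (October 29, 2023), C (December 13, 2023), A (December 27, 2023), E (September 12, 2024).
B is senior to A before the subordination, so the two trade places.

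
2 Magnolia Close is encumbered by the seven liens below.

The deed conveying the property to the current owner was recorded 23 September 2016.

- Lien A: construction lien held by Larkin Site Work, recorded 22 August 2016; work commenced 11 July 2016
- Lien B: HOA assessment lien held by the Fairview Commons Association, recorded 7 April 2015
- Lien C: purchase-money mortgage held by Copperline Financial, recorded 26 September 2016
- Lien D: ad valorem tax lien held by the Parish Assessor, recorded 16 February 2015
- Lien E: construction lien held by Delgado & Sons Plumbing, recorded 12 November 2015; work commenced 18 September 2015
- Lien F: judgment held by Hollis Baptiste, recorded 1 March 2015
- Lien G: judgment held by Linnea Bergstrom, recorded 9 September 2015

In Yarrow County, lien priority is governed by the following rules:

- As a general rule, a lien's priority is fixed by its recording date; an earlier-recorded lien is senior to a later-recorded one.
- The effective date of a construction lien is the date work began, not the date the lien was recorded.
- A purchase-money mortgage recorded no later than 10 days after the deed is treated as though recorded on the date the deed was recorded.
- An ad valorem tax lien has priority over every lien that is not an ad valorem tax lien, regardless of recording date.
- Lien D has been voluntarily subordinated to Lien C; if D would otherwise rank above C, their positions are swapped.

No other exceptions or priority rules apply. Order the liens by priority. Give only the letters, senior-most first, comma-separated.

C, F, B, G, E, A, D

Effective dates after the stated exceptions: A is treated as recorded 11 July 2016, the work-commencement date; C relates back to the deed date 23 September 2016; E relates back to 18 September 2015 (work commenced).
As an ad valorem tax lien, D is senior to every other lien.
The other liens, earliest effective date first: F (1 March 2015), B (7 April 2015), G (9 September 2015), E (18 September 2015), A (11 July 2016), C (23 September 2016).
D is senior to C before the subordination, so the two trade places.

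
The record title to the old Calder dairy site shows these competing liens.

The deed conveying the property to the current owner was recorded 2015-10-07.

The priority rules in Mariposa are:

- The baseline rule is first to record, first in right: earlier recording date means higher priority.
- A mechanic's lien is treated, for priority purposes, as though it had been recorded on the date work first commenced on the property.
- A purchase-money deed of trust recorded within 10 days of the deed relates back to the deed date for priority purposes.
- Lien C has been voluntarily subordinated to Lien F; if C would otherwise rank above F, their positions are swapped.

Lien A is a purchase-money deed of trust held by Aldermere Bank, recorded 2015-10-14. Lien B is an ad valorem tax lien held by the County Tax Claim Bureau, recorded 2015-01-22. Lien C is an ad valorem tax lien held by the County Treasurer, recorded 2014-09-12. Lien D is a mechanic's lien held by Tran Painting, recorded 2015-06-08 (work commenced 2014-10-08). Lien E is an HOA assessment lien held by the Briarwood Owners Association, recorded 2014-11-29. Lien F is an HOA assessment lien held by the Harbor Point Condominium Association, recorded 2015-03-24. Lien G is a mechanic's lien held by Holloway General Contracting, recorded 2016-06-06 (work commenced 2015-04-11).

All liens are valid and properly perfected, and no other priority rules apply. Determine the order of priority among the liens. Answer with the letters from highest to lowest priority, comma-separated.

F, D, E, B, C, G, A

Effective dates after the stated exceptions: A was recorded within the 10-day window, so its effective date is the deed date 2015-10-07; D's effective date is 2014-10-08, when work began; G is treated as recorded 2015-04-11, the work-commencement date.
Ordering by effective date: C (2014-09-12), D (2014-10-08), E (2014-11-29), B (2015-01-22), F (2015-03-24), G (2015-04-11), A (2015-10-07).
C is senior to F before the subordination, so the two trade places.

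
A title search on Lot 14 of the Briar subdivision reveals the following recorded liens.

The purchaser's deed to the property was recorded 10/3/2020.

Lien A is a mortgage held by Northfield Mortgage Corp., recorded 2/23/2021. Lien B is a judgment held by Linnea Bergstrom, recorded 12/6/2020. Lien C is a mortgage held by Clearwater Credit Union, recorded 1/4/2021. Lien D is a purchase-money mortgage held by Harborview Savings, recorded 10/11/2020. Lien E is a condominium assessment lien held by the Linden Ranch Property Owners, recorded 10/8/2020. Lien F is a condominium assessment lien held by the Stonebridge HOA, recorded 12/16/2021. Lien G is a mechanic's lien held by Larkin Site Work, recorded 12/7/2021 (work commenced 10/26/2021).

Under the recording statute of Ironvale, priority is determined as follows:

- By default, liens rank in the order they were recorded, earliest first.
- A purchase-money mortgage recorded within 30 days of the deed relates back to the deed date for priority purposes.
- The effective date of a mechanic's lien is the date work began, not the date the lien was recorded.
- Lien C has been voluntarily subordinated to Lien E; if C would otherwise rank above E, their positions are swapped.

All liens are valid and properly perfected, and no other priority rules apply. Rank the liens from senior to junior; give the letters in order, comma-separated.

Effective dates after the stated exceptions: D's effective date is the deed date, 10/3/2020; G's effective date is 10/26/2021, when work began.
By effective date, earliest first: D (10/3/2020), E (10/8/2020), B (12/6/2020), C (1/4/2021), A (2/23/2021), G (10/26/2021), F (12/16/2021).
C is already junior to E, so the subordination agreement changes nothing.

D, E, B, C, A, G, F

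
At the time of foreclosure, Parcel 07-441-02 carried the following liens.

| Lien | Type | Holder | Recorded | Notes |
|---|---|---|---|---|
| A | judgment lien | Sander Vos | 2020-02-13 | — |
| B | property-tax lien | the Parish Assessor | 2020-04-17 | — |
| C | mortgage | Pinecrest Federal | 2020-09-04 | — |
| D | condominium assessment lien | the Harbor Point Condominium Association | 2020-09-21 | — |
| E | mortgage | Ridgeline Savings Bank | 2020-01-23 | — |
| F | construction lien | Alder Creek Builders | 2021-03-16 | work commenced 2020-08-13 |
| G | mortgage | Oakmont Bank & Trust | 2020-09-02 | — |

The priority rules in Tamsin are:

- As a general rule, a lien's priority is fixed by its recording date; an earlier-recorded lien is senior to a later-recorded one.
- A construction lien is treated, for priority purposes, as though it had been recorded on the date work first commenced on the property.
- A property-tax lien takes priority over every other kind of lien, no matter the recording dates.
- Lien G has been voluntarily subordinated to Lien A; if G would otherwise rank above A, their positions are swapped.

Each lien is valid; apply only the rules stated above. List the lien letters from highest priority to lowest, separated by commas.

B, E, A, F, G, C, D

Effective dates: F relates back to 2020-08-13 (work commenced).
As a property-tax lien, B is senior to every other lien.
Remaining liens by effective date: E (2020-01-23), A (2020-02-13), F (2020-08-13), G (2020-09-02), C (2020-09-04), D (2020-09-21).
G already ranks below A; the subordination has no effect.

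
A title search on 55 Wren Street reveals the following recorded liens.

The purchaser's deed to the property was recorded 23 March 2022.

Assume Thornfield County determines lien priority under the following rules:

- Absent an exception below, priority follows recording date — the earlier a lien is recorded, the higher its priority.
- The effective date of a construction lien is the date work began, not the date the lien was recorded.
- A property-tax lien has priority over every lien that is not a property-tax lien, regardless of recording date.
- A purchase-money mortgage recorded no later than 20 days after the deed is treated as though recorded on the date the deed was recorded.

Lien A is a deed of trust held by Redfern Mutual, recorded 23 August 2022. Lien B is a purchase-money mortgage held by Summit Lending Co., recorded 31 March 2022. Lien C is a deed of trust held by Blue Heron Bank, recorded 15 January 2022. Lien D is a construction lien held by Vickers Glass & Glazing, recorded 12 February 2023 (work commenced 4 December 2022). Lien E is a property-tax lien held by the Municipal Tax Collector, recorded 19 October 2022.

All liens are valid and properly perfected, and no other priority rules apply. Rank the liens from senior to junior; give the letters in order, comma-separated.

Effective dates: B relates back to the deed date 23 March 2022; D relates back to 4 December 2022 (work commenced).
E is a property-tax lien and takes priority over every other lien.
Among the remaining liens, by effective date: C (15 January 2022), B (23 March 2022), A (23 August 2022), D (4 December 2022).

E, C, B, A, D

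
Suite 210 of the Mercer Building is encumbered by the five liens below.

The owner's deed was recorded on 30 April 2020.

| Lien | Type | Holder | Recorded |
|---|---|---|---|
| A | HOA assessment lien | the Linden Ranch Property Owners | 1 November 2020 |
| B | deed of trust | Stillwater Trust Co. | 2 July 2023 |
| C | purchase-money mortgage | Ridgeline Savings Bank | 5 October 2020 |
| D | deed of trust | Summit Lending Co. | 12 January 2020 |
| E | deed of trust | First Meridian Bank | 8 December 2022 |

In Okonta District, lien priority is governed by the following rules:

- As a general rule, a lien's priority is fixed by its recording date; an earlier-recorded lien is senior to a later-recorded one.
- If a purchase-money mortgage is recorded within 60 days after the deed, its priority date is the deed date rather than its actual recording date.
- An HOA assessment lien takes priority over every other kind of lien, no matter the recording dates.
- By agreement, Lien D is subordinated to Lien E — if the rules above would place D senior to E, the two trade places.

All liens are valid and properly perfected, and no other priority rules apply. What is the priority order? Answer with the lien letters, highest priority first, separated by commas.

Effective dates after the stated exceptions: C was recorded 158 days after the deed, outside the 60-day window, so it keeps its recording date.
As an HOA assessment lien, A is senior to every other lien.
Among the remaining liens, by effective date: D (12 January 2020), C (5 October 2020), E (8 December 2022), B (2 July 2023).
D would otherwise be senior to E, so under the subordination agreement D and E exchange positions.

A, E, C, D, B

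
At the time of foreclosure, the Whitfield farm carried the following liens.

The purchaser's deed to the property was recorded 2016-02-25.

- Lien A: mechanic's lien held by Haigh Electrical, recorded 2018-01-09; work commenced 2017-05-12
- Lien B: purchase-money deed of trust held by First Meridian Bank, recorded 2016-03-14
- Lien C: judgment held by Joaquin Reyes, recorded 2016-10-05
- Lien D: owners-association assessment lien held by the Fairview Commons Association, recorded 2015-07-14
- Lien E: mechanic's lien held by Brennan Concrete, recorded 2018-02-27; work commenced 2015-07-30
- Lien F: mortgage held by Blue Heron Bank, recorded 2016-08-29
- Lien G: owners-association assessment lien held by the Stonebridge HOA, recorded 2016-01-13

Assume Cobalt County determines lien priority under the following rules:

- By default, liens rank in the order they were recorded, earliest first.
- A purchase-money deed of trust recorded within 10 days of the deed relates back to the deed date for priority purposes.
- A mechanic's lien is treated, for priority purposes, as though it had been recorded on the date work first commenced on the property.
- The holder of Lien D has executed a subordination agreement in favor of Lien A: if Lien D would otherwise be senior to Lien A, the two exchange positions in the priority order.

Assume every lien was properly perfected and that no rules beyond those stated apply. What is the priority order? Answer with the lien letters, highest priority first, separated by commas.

Effective dates: A's effective date is 2017-05-12, when work began; B was recorded 18 days after the deed, outside the 10-day window, so it keeps its recording date; E is treated as recorded 2015-07-30, the work-commencement date.
Sorted by effective date: D (2015-07-14), E (2015-07-30), G (2016-01-13), B (2016-03-14), F (2016-08-29), C (2016-10-05), A (2017-05-12).
The subordination applies — D was senior to A — so D and A swap.

A, E, G, B, F, C, D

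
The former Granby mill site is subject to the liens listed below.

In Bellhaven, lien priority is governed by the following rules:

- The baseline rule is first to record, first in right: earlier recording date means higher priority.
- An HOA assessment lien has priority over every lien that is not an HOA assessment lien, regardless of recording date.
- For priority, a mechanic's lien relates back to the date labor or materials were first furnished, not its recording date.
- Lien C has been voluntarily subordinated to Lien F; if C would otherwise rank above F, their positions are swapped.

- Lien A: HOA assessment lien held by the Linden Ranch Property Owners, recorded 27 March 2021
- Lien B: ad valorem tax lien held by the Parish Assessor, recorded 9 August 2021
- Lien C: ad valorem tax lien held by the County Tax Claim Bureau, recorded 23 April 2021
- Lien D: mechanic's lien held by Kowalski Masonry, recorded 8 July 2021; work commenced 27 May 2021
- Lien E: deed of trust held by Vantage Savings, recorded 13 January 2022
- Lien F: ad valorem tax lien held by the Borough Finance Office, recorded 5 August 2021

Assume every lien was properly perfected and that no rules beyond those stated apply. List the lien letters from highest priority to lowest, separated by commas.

First, effective dates: D relates back to 27 May 2021 (work commenced).
As an HOA assessment lien, A is senior to every other lien.
Ordering the rest by effective date: C (23 April 2021), D (27 May 2021), F (5 August 2021), B (9 August 2021), E (13 January 2022).
C is senior to F before the subordination, so the two trade places.

A, F, D, C, B, E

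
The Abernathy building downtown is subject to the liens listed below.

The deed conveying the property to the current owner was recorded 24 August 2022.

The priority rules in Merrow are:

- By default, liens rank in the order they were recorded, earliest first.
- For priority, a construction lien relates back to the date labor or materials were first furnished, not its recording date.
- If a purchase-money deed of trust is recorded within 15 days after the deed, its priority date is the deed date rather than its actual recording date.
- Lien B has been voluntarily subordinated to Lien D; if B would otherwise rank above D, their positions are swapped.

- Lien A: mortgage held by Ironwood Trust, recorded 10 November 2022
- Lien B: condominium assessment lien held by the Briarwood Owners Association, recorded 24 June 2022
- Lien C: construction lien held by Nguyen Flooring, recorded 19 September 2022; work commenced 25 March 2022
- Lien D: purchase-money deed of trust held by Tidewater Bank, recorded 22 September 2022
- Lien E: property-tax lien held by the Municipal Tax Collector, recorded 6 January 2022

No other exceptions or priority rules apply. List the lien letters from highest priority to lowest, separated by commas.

First, effective dates: C is treated as recorded 25 March 2022, the work-commencement date; D missed the 15-day window (29 days after the deed), so its recording date stands.
Ordering by effective date: E (6 January 2022), C (25 March 2022), B (24 June 2022), D (22 September 2022), A (10 November 2022).
The subordination applies — B was senior to D — so B and D swap.

E, C, D, B, A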